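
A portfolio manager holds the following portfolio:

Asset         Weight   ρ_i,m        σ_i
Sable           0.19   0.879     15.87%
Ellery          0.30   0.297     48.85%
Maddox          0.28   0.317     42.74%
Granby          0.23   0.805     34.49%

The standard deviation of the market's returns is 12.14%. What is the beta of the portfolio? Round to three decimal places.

1.415

β_Sable = 0.879 × 15.87% / 12.14% = 1.1491
β_Ellery = 0.297 × 48.85% / 12.14% = 1.1951
β_Maddox = 0.317 × 42.74% / 12.14% = 1.1160
β_Granby = 0.805 × 34.49% / 12.14% = 2.2870
β_P = Σ w_i β_i = 0.19×1.1491 + 0.30×1.1951 + 0.28×1.1160 + 0.23×2.2870 = 1.4153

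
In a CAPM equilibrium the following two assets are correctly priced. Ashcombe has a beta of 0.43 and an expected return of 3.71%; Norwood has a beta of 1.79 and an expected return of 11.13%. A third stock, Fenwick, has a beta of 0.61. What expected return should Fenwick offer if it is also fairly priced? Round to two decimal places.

4.69%

MRP (SML slope) = (11.13% − 3.71%) / (1.79 − 0.43) = 7.42% / 1.36 = 5.4559%
R_f (intercept) = 3.71% − 0.43 × 5.4559% = 1.3640%
E(R_Fenwick) = R_f + β × MRP = 1.3640% + 0.61 × 5.4559% = 4.69%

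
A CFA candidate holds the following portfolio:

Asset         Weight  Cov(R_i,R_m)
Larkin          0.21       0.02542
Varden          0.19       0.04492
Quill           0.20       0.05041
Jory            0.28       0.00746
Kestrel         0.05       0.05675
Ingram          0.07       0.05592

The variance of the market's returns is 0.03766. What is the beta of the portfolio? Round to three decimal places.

0.871

β_Larkin = 0.02542 / 0.03766 = 0.6750
β_Varden = 0.04492 / 0.03766 = 1.1928
β_Quill = 0.05041 / 0.03766 = 1.3386
β_Jory = 0.00746 / 0.03766 = 0.1981
β_Kestrel = 0.05675 / 0.03766 = 1.5069
β_Ingram = 0.05592 / 0.03766 = 1.4849
β_P = Σ w_i β_i = 0.21×0.6750 + 0.19×1.1928 + 0.20×1.3386 + 0.28×0.1981 + 0.05×1.5069 + 0.07×1.4849 = 0.8709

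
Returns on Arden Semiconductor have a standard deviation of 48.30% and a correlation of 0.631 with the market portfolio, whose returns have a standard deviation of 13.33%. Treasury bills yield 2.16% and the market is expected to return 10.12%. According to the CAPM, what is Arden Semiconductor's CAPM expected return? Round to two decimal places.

20.36%

β = ρ × σ_i / σ_m = 0.631 × 48.30% / 13.33% = 2.2864
MRP = 10.12% − 2.16% = 7.96%
E(R) = 2.16% + 2.2864 × 7.96% = 20.36%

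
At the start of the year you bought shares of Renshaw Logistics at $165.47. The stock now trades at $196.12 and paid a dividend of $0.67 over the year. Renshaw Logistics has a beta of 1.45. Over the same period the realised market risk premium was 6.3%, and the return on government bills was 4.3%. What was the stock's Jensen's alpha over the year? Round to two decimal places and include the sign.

Realised HPR = (P1 + D1 − P0) / P0 = (196.12 + 0.67 − 165.47) / 165.47 = 31.32 / 165.47 = 18.9279%
CAPM required = R_f + β·MRP = 4.3% + 1.45 × 6.3% = 13.4350%
α = realised − required = 18.9279% − 13.4350% = +5.49%

+5.49%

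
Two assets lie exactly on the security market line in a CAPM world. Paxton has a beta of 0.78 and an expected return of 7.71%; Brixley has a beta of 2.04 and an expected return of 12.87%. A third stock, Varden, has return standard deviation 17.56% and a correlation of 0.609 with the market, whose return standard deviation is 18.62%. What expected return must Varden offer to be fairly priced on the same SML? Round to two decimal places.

MRP = (12.87% − 7.71%) / (2.04 − 0.78) = 4.0952%
R_f = 7.71% − 0.78 × 4.0952% = 4.5157%
β_Varden = ρ·σ_i/σ_m = 0.609 × 17.56 / 18.62 = 0.5743
E(R_Varden) = R_f + β × MRP = 4.5157% + 0.5743 × 4.0952% = 6.87%

6.87%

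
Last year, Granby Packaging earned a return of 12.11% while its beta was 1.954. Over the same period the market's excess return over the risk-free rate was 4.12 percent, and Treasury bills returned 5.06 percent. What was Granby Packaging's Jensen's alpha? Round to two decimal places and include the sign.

-1.00%

CAPM benchmark = R_f + β(R_m − R_f) = 5.06% + 1.954 × 4.12% = 13.11048%
α = actual − benchmark = 12.11% − 13.11048% = -1.00%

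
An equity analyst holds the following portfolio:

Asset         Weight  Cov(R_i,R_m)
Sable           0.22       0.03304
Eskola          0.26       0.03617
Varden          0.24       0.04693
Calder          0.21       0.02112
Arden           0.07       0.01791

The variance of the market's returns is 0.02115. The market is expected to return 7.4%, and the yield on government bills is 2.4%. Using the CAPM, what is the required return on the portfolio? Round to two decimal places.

β_Sable = 0.03304 / 0.02115 = 1.5622
β_Eskola = 0.03617 / 0.02115 = 1.7102
β_Varden = 0.04693 / 0.02115 = 2.2189
β_Calder = 0.02112 / 0.02115 = 0.9986
β_Arden = 0.01791 / 0.02115 = 0.8468
β_P = Σ w_i β_i = 0.22×1.5622 + 0.26×1.7102 + 0.24×2.2189 + 0.21×0.9986 + 0.07×0.8468 = 1.5899
MRP = 7.4% − 2.4% = 5.00%
E(R_P) = R_f + β_P × MRP = 2.4% + 1.5899 × 5.0% = 10.35%

10.35%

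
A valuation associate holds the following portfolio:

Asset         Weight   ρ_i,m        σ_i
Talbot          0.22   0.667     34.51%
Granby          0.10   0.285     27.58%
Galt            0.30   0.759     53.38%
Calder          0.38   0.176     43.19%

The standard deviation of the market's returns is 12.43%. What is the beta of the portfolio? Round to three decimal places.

β_Talbot = 0.667 × 34.51% / 12.43% = 1.8518
β_Granby = 0.285 × 27.58% / 12.43% = 0.6324
β_Galt = 0.759 × 53.38% / 12.43% = 3.2595
β_Calder = 0.176 × 43.19% / 12.43% = 0.6115
β_P = Σ w_i β_i = 0.22×1.8518 + 0.10×0.6324 + 0.30×3.2595 + 0.38×0.6115 = 1.6809

1.681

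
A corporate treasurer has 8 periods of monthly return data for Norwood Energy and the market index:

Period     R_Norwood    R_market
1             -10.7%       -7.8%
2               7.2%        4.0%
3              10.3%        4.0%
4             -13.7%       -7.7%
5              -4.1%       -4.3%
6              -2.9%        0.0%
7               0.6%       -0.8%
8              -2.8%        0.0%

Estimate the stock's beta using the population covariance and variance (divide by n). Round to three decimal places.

1.656

Mean R_i = (-10.7 + 7.2 + 10.3 − 13.7 − 4.1 − 2.9 + 0.6 − 2.8) / 8 = -2.0125%
Mean R_m = (-7.8 + 4.0 + 4.0 − 7.7 − 4.3 + 0.0 − 0.8 + 0.0) / 8 = -1.5750%
Σ(R_i − R̄_i)(R_m − R̄_m) = 250.7425  ⇒  Cov = 250.7425 / 8 = 31.3428
Σ(R_m − R̄_m)² = 151.4150  ⇒  Var(R_m) = 151.4150 / 8 = 18.9269
β = Cov / Var(R_m) = 31.3428 / 18.9269 = 1.6560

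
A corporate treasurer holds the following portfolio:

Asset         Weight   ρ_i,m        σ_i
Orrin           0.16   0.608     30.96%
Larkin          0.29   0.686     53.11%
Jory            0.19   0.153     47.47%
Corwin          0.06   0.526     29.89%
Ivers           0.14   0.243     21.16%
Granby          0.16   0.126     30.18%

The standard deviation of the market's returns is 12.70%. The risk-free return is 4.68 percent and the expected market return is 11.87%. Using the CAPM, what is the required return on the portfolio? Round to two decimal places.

β_Orrin = 0.608 × 30.96% / 12.70% = 1.4822
β_Larkin = 0.686 × 53.11% / 12.70% = 2.8688
β_Jory = 0.153 × 47.47% / 12.70% = 0.5719
β_Corwin = 0.526 × 29.89% / 12.70% = 1.2380
β_Ivers = 0.243 × 21.16% / 12.70% = 0.4049
β_Granby = 0.126 × 30.18% / 12.70% = 0.2994
β_P = Σ w_i β_i = 0.16×1.4822 + 0.29×2.8688 + 0.19×0.5719 + 0.06×1.2380 + 0.14×0.4049 + 0.16×0.2994 = 1.3566
MRP = 11.87% − 4.68% = 7.19%
E(R_P) = R_f + β_P × MRP = 4.68% + 1.3566 × 7.19% = 14.43%

14.43%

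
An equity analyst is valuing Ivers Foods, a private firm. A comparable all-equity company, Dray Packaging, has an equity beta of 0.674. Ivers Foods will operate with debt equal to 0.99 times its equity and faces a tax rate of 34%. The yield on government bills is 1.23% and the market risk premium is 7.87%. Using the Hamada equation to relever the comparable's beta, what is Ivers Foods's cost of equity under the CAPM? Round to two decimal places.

10.00%

β_L = β_U × [1 + (1 − t)(D/E)] = 0.674 × [1 + (1 − 0.34) × 0.99]
    = 0.674 × [1 + 0.66 × 0.99] = 0.674 × 1.6534 = 1.1144
E(R) = R_f + β_L × MRP = 1.23% + 1.1144 × 7.87% = 10.00%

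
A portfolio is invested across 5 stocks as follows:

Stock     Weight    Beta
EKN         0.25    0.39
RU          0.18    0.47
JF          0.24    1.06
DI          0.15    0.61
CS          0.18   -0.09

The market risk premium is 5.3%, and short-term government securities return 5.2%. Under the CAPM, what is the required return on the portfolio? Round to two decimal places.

7.91%

β_P = Σ w_i β_i = 0.25×0.39 + 0.18×0.47 + 0.24×1.06 + 0.15×0.61 + 0.18×-0.09 = 0.5118
E(R_P) = R_f + β_P × MRP = 5.2% + 0.5118 × 5.3% = 7.91%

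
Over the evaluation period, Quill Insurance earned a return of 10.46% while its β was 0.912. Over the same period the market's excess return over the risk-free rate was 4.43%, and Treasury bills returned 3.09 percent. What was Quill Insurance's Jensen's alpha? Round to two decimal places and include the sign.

+3.33%

CAPM benchmark = R_f + β(R_m − R_f) = 3.09% + 0.912 × 4.43% = 7.13016%
α = actual − benchmark = 10.46% − 7.13016% = +3.33%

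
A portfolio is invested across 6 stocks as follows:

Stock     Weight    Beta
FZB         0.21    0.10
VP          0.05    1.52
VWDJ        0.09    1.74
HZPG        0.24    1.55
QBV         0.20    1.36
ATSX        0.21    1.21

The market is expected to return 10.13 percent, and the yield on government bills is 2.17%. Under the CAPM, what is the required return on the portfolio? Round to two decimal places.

11.34%

β_P = Σ w_i β_i = 0.21×0.10 + 0.05×1.52 + 0.09×1.74 + 0.24×1.55 + 0.20×1.36 + 0.21×1.21 = 1.1517
MRP = 10.13% − 2.17% = 7.96%
E(R_P) = R_f + β_P × MRP = 2.17% + 1.1517 × 7.96% = 11.34%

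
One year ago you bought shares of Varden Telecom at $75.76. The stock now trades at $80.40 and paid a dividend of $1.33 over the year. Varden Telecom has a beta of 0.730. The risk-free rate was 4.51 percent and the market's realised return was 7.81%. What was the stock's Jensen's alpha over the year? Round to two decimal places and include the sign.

Realised HPR = (P1 + D1 − P0) / P0 = (80.40 + 1.33 − 75.76) / 75.76 = 5.97 / 75.76 = 7.8801%
MRP = 7.81% − 4.51% = 3.30%
CAPM required = R_f + β·MRP = 4.51% + 0.730 × 3.30% = 6.91900%
α = realised − required = 7.8801% − 6.91900% = +0.96%

+0.96%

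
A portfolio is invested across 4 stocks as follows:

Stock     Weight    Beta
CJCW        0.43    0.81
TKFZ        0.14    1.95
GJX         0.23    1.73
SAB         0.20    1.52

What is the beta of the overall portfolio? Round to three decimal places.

β_P = Σ w_i β_i = 0.43×0.81 + 0.14×1.95 + 0.23×1.73 + 0.20×1.52 = 1.3232

1.323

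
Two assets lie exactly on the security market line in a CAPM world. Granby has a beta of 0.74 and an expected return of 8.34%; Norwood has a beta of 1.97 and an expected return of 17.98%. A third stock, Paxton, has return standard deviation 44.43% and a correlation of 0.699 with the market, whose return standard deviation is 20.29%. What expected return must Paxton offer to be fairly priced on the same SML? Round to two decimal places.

MRP = (17.98% − 8.34%) / (1.97 − 0.74) = 7.8374%
R_f = 8.34% − 0.74 × 7.8374% = 2.5403%
β_Paxton = ρ·σ_i/σ_m = 0.699 × 44.43 / 20.29 = 1.5306
E(R_Paxton) = R_f + β × MRP = 2.5403% + 1.5306 × 7.8374% = 14.54%

14.54%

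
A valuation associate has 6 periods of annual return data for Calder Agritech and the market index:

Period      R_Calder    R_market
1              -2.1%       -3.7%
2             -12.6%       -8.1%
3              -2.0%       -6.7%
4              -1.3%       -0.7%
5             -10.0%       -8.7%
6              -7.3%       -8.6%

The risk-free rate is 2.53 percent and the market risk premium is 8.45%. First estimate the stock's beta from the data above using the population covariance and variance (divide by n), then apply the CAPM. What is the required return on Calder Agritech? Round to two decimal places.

12.09%

Mean R_i = (-2.1 − 12.6 − 2.0 − 1.3 − 10.0 − 7.3) / 6 = -5.8833%
Mean R_m = (-3.7 − 8.1 − 6.7 − 0.7 − 8.7 − 8.6) / 6 = -6.0833%
Σ(R_i − R̄_i)(R_m − R̄_m) = 59.1783  ⇒  Cov = 59.1783 / 6 = 9.8631
Σ(R_m − R̄_m)² = 52.2883  ⇒  Var(R_m) = 52.2883 / 6 = 8.7147
β = Cov / Var(R_m) = 9.8631 / 8.7147 = 1.1318
E(R) = R_f + β × MRP = 2.53% + 1.1318 × 8.45% = 12.09%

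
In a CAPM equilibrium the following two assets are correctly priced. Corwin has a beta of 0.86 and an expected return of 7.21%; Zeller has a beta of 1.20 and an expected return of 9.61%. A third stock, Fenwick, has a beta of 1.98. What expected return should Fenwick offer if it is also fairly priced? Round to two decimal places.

15.12%

MRP (SML slope) = (9.61% − 7.21%) / (1.20 − 0.86) = 2.40% / 0.34 = 7.0588%
R_f (intercept) = 7.21% − 0.86 × 7.0588% = 1.1394%
E(R_Fenwick) = R_f + β × MRP = 1.1394% + 1.98 × 7.0588% = 15.12%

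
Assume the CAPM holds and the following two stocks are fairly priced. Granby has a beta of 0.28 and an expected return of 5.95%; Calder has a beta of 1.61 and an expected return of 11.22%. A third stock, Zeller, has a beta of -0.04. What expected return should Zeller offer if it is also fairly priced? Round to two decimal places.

4.68%

MRP (SML slope) = (11.22% − 5.95%) / (1.61 − 0.28) = 5.27% / 1.33 = 3.9624%
R_f (intercept) = 5.95% − 0.28 × 3.9624% = 4.8405%
E(R_Zeller) = R_f + β × MRP = 4.8405% + -0.04 × 3.9624% = 4.68%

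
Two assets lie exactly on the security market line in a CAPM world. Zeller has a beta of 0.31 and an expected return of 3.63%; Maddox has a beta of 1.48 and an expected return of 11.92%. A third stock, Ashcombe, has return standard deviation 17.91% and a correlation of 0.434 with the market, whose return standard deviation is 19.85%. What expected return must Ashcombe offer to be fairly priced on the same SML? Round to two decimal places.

MRP = (11.92% − 3.63%) / (1.48 − 0.31) = 7.0855%
R_f = 3.63% − 0.31 × 7.0855% = 1.4335%
β_Ashcombe = ρ·σ_i/σ_m = 0.434 × 17.91 / 19.85 = 0.3916
E(R_Ashcombe) = R_f + β × MRP = 1.4335% + 0.3916 × 7.0855% = 4.21%

4.21%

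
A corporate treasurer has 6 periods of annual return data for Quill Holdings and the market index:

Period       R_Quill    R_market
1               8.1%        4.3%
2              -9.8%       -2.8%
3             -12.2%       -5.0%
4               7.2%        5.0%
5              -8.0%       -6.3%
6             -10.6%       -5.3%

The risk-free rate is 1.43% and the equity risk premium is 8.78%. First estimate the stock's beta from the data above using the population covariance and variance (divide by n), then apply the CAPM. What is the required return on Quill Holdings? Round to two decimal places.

16.85%

Mean R_i = (8.1 − 9.8 − 12.2 + 7.2 − 8.0 − 10.6) / 6 = -4.2167%
Mean R_m = (4.3 − 2.8 − 5.0 + 5.0 − 6.3 − 5.3) / 6 = -1.6833%
Σ(R_i − R̄_i)(R_m − R̄_m) = 223.2617  ⇒  Cov = 223.2617 / 6 = 37.2103
Σ(R_m − R̄_m)² = 127.1083  ⇒  Var(R_m) = 127.1083 / 6 = 21.1847
β = Cov / Var(R_m) = 37.2103 / 21.1847 = 1.7565
E(R) = R_f + β × MRP = 1.43% + 1.7565 × 8.78% = 16.85%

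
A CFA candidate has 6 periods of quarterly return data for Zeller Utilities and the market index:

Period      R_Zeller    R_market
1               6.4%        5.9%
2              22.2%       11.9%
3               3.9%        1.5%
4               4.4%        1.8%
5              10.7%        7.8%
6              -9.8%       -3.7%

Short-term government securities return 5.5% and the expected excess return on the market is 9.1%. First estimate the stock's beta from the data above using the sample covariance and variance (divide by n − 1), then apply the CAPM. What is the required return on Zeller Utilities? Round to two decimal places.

Mean R_i = (6.4 + 22.2 + 3.9 + 4.4 + 10.7 − 9.8) / 6 = 6.3000%
Mean R_m = (5.9 + 11.9 + 1.5 + 1.8 + 7.8 − 3.7) / 6 = 4.2000%
Σ(R_i − R̄_i)(R_m − R̄_m) = 276.6700  ⇒  Cov = 276.6700 / 5 = 55.3340
Σ(R_m − R̄_m)² = 150.6000  ⇒  Var(R_m) = 150.6000 / 5 = 30.1200
β = Cov / Var(R_m) = 55.3340 / 30.1200 = 1.8371
E(R) = R_f + β × MRP = 5.5% + 1.8371 × 9.1% = 22.22%

22.22%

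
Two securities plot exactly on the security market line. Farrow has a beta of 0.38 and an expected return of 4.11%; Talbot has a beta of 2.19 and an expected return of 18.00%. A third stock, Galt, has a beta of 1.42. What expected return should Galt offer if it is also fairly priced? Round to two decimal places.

MRP (SML slope) = (18.00% − 4.11%) / (2.19 − 0.38) = 13.89% / 1.81 = 7.6740%
R_f (intercept) = 4.11% − 0.38 × 7.6740% = 1.1939%
E(R_Galt) = R_f + β × MRP = 1.1939% + 1.42 × 7.6740% = 12.09%

12.09%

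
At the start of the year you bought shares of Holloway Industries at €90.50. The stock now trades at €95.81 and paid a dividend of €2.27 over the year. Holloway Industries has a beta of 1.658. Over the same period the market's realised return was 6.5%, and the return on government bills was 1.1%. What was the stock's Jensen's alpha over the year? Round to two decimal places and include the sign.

-1.68%

Realised HPR = (P1 + D1 − P0) / P0 = (95.81 + 2.27 − 90.50) / 90.50 = 7.58 / 90.50 = 8.3757%
MRP = 6.5% − 1.1% = 5.40%
CAPM required = R_f + β·MRP = 1.1% + 1.658 × 5.4% = 10.0532%
α = realised − required = 8.3757% − 10.0532% = -1.68%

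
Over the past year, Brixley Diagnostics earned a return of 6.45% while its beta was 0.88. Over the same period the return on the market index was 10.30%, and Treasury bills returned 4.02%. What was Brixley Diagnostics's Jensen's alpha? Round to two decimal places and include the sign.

Market excess return = 10.30% − 4.02% = 6.28%
CAPM benchmark = R_f + β(R_m − R_f) = 4.02% + 0.88 × 6.28% = 9.5464%
α = actual − benchmark = 6.45% − 9.5464% = -3.10%

-3.10%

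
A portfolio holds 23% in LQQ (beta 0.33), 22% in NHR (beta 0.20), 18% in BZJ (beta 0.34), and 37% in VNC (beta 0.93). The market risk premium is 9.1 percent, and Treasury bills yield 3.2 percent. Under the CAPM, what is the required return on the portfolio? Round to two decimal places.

7.98%

β_P = Σ w_i β_i = 0.23×0.33 + 0.22×0.20 + 0.18×0.34 + 0.37×0.93 = 0.5252
E(R_P) = R_f + β_P × MRP = 3.2% + 0.5252 × 9.1% = 7.98%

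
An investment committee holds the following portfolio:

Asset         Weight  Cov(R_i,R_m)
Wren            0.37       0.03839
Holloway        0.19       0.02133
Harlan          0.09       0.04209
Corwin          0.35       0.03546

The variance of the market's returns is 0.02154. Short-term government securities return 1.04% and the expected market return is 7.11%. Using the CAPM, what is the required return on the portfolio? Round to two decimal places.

β_Wren = 0.03839 / 0.02154 = 1.7823
β_Holloway = 0.02133 / 0.02154 = 0.9903
β_Harlan = 0.04209 / 0.02154 = 1.9540
β_Corwin = 0.03546 / 0.02154 = 1.6462
β_P = Σ w_i β_i = 0.37×1.7823 + 0.19×0.9903 + 0.09×1.9540 + 0.35×1.6462 = 1.5996
MRP = 7.11% − 1.04% = 6.07%
E(R_P) = R_f + β_P × MRP = 1.04% + 1.5996 × 6.07% = 10.75%

10.75%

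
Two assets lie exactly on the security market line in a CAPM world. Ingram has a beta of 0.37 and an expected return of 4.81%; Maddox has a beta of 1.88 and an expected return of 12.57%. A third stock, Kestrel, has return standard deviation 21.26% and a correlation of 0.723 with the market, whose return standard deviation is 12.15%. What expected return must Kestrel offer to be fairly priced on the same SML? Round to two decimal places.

MRP = (12.57% − 4.81%) / (1.88 − 0.37) = 5.1391%
R_f = 4.81% − 0.37 × 5.1391% = 2.9085%
β_Kestrel = ρ·σ_i/σ_m = 0.723 × 21.26 / 12.15 = 1.2651
E(R_Kestrel) = R_f + β × MRP = 2.9085% + 1.2651 × 5.1391% = 9.41%

9.41%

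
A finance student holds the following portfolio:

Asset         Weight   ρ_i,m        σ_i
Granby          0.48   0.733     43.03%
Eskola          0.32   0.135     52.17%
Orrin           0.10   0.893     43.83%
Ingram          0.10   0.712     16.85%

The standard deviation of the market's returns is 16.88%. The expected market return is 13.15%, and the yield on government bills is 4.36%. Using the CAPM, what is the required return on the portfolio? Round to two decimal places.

16.08%

β_Granby = 0.733 × 43.03% / 16.88% = 1.8685
β_Eskola = 0.135 × 52.17% / 16.88% = 0.4172
β_Orrin = 0.893 × 43.83% / 16.88% = 2.3187
β_Ingram = 0.712 × 16.85% / 16.88% = 0.7107
β_P = Σ w_i β_i = 0.48×1.8685 + 0.32×0.4172 + 0.10×2.3187 + 0.10×0.7107 = 1.3333
MRP = 13.15% − 4.36% = 8.79%
E(R_P) = R_f + β_P × MRP = 4.36% + 1.3333 × 8.79% = 16.08%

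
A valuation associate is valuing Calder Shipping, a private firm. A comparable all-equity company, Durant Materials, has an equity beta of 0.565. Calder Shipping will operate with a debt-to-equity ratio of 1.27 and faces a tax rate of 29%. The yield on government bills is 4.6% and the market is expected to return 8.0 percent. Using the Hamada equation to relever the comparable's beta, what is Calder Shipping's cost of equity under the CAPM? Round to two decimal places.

β_L = β_U × [1 + (1 − t)(D/E)] = 0.565 × [1 + (1 − 0.29) × 1.27]
    = 0.565 × [1 + 0.71 × 1.27] = 0.565 × 1.9017 = 1.0745
MRP = 8.0% − 4.6% = 3.40%
E(R) = R_f + β_L × MRP = 4.6% + 1.0745 × 3.4% = 8.25%

8.25%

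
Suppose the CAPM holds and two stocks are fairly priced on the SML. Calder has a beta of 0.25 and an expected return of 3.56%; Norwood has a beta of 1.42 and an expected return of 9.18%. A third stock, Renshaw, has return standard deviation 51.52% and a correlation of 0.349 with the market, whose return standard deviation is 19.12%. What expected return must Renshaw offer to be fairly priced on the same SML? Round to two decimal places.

MRP = (9.18% − 3.56%) / (1.42 − 0.25) = 4.8034%
R_f = 3.56% − 0.25 × 4.8034% = 2.3592%
β_Renshaw = ρ·σ_i/σ_m = 0.349 × 51.52 / 19.12 = 0.9404
E(R_Renshaw) = R_f + β × MRP = 2.3592% + 0.9404 × 4.8034% = 6.88%

6.88%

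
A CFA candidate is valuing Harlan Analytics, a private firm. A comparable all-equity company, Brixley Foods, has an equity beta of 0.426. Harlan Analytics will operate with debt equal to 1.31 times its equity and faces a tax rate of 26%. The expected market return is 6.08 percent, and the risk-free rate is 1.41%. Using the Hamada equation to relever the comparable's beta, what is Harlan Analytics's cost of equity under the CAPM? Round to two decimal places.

5.33%

β_L = β_U × [1 + (1 − t)(D/E)] = 0.426 × [1 + (1 − 0.26) × 1.31]
    = 0.426 × [1 + 0.74 × 1.31] = 0.426 × 1.9694 = 0.8390
MRP = 6.08% − 1.41% = 4.67%
E(R) = R_f + β_L × MRP = 1.41% + 0.8390 × 4.67% = 5.33%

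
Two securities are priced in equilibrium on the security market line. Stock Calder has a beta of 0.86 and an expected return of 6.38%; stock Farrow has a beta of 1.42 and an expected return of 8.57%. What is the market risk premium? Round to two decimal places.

Both satisfy E(R) = R_f + β·MRP, so the slope of the SML is
MRP = (8.57% − 6.38%) / (1.42 − 0.86) = 2.19% / 0.56 = 3.9107%

3.91%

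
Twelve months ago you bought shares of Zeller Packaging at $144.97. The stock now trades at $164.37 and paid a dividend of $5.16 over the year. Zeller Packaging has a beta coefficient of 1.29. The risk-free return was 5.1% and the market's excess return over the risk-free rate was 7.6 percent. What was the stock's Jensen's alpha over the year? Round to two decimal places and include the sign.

+2.04%

Realised HPR = (P1 + D1 − P0) / P0 = (164.37 + 5.16 − 144.97) / 144.97 = 24.56 / 144.97 = 16.9414%
CAPM required = R_f + β·MRP = 5.1% + 1.29 × 7.6% = 14.9040%
α = realised − required = 16.9414% − 14.9040% = +2.04%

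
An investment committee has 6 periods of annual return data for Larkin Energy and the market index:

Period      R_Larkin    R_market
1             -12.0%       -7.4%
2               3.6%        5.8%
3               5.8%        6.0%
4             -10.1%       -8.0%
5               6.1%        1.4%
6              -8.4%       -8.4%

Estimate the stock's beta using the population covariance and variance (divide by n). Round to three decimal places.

1.147

Mean R_i = (-12.0 + 3.6 + 5.8 − 10.1 + 6.1 − 8.4) / 6 = -2.5000%
Mean R_m = (-7.4 + 5.8 + 6.0 − 8.0 + 1.4 − 8.4) / 6 = -1.7667%
Σ(R_i − R̄_i)(R_m − R̄_m) = 277.8800  ⇒  Cov = 277.8800 / 6 = 46.3133
Σ(R_m − R̄_m)² = 242.1933  ⇒  Var(R_m) = 242.1933 / 6 = 40.3656
β = Cov / Var(R_m) = 46.3133 / 40.3656 = 1.1473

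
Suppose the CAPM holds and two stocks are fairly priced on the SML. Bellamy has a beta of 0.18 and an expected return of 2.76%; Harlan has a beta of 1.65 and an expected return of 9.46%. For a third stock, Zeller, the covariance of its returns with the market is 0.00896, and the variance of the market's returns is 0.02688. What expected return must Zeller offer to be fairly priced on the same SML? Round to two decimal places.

3.46%

MRP = (9.46% − 2.76%) / (1.65 − 0.18) = 4.5578%
R_f = 2.76% − 0.18 × 4.5578% = 1.9396%
β_Zeller = Cov / Var(R_m) = 0.00896 / 0.02688 = 0.3333
E(R_Zeller) = R_f + β × MRP = 1.9396% + 0.3333 × 4.5578% = 3.46%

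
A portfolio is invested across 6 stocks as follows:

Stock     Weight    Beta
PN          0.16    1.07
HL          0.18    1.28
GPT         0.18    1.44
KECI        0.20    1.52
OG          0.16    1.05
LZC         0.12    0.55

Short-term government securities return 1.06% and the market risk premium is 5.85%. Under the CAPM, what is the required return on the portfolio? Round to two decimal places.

β_P = Σ w_i β_i = 0.16×1.07 + 0.18×1.28 + 0.18×1.44 + 0.20×1.52 + 0.16×1.05 + 0.12×0.55 = 1.1988
E(R_P) = R_f + β_P × MRP = 1.06% + 1.1988 × 5.85% = 8.07%

8.07%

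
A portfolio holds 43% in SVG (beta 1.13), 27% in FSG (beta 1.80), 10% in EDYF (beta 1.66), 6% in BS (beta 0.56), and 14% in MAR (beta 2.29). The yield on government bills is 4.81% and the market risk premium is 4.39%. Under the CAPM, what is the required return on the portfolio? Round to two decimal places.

β_P = Σ w_i β_i = 0.43×1.13 + 0.27×1.80 + 0.10×1.66 + 0.06×0.56 + 0.14×2.29 = 1.4921
E(R_P) = R_f + β_P × MRP = 4.81% + 1.4921 × 4.39% = 11.36%

11.36%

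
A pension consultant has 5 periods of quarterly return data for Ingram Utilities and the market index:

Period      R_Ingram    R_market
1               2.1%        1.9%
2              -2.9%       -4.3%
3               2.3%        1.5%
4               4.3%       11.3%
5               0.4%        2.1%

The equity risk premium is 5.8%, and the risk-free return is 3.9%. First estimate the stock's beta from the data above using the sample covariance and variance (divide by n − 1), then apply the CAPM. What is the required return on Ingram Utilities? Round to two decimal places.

6.39%

Mean R_i = (2.1 − 2.9 + 2.3 + 4.3 + 0.4) / 5 = 1.2400%
Mean R_m = (1.9 − 4.3 + 1.5 + 11.3 + 2.1) / 5 = 2.5000%
Σ(R_i − R̄_i)(R_m − R̄_m) = 53.8400  ⇒  Cov = 53.8400 / 4 = 13.4600
Σ(R_m − R̄_m)² = 125.2000  ⇒  Var(R_m) = 125.2000 / 4 = 31.3000
β = Cov / Var(R_m) = 13.4600 / 31.3000 = 0.4300
E(R) = R_f + β × MRP = 3.9% + 0.4300 × 5.8% = 6.39%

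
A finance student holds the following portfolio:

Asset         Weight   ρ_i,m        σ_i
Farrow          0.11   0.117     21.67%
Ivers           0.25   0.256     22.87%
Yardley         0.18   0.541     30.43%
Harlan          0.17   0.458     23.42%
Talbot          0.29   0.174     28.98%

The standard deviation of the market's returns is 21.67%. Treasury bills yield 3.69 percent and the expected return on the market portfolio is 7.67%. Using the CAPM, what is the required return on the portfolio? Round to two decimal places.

5.16%

β_Farrow = 0.117 × 21.67% / 21.67% = 0.1170
β_Ivers = 0.256 × 22.87% / 21.67% = 0.2702
β_Yardley = 0.541 × 30.43% / 21.67% = 0.7597
β_Harlan = 0.458 × 23.42% / 21.67% = 0.4950
β_Talbot = 0.174 × 28.98% / 21.67% = 0.2327
β_P = Σ w_i β_i = 0.11×0.1170 + 0.25×0.2702 + 0.18×0.7597 + 0.17×0.4950 + 0.29×0.2327 = 0.3688
MRP = 7.67% − 3.69% = 3.98%
E(R_P) = R_f + β_P × MRP = 3.69% + 0.3688 × 3.98% = 5.16%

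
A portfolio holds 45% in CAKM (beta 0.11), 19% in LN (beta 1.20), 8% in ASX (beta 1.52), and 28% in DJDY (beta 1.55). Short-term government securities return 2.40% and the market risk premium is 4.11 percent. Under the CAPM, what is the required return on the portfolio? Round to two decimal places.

β_P = Σ w_i β_i = 0.45×0.11 + 0.19×1.20 + 0.08×1.52 + 0.28×1.55 = 0.8331
E(R_P) = R_f + β_P × MRP = 2.40% + 0.8331 × 4.11% = 5.82%

5.82%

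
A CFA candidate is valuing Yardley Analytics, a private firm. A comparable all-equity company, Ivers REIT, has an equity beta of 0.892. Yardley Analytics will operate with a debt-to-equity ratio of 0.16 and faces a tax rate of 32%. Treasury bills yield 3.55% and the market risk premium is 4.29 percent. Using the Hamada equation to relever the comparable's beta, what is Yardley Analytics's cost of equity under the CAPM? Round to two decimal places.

7.79%

β_L = β_U × [1 + (1 − t)(D/E)] = 0.892 × [1 + (1 − 0.32) × 0.16]
    = 0.892 × [1 + 0.68 × 0.16] = 0.892 × 1.1088 = 0.9890
E(R) = R_f + β_L × MRP = 3.55% + 0.9890 × 4.29% = 7.79%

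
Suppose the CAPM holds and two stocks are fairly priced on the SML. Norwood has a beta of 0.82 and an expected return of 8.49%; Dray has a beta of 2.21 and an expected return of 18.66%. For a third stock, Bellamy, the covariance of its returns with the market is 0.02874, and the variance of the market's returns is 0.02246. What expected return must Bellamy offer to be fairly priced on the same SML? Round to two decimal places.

11.85%

MRP = (18.66% − 8.49%) / (2.21 − 0.82) = 7.3165%
R_f = 8.49% − 0.82 × 7.3165% = 2.4905%
β_Bellamy = Cov / Var(R_m) = 0.02874 / 0.02246 = 1.2796
E(R_Bellamy) = R_f + β × MRP = 2.4905% + 1.2796 × 7.3165% = 11.85%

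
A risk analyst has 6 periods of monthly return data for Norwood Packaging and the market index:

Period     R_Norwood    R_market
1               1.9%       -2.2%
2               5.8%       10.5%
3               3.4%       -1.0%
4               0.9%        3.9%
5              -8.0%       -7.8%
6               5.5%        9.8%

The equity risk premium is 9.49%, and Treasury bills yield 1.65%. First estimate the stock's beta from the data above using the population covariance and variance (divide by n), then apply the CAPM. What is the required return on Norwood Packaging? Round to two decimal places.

7.22%

Mean R_i = (1.9 + 5.8 + 3.4 + 0.9 − 8.0 + 5.5) / 6 = 1.5833%
Mean R_m = (-2.2 + 10.5 − 1.0 + 3.9 − 7.8 + 9.8) / 6 = 2.2000%
Σ(R_i − R̄_i)(R_m − R̄_m) = 152.2300  ⇒  Cov = 152.2300 / 6 = 25.3717
Σ(R_m − R̄_m)² = 259.1400  ⇒  Var(R_m) = 259.1400 / 6 = 43.1900
β = Cov / Var(R_m) = 25.3717 / 43.1900 = 0.5874
E(R) = R_f + β × MRP = 1.65% + 0.5874 × 9.49% = 7.22%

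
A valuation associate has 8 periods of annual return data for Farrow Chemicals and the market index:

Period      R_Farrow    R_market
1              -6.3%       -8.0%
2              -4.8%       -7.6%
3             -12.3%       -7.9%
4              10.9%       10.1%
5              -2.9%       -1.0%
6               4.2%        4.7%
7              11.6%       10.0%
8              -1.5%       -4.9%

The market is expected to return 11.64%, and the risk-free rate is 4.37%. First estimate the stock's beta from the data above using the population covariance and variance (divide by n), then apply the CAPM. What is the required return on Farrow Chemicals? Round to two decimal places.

Mean R_i = (-6.3 − 4.8 − 12.3 + 10.9 − 2.9 + 4.2 + 11.6 − 1.5) / 8 = -0.1375%
Mean R_m = (-8.0 − 7.6 − 7.9 + 10.1 − 1.0 + 4.7 + 10.0 − 4.9) / 8 = -0.5750%
Σ(R_i − R̄_i)(R_m − R̄_m) = 439.4975  ⇒  Cov = 439.4975 / 8 = 54.9372
Σ(R_m − R̄_m)² = 430.6350  ⇒  Var(R_m) = 430.6350 / 8 = 53.8294
β = Cov / Var(R_m) = 54.9372 / 53.8294 = 1.0206
MRP = 11.64% − 4.37% = 7.27%
E(R) = R_f + β × MRP = 4.37% + 1.0206 × 7.27% = 11.79%

11.79%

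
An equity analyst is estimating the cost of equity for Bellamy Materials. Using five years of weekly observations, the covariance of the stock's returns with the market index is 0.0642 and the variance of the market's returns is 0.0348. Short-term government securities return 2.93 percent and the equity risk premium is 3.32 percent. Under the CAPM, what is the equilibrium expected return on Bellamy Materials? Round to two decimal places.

9.05%

β = Cov(R_i, R_m) / Var(R_m) = 0.0642 / 0.0348 = 1.8448
E(R) = R_f + β × MRP = 2.93% + 1.8448 × 3.32% = 9.05%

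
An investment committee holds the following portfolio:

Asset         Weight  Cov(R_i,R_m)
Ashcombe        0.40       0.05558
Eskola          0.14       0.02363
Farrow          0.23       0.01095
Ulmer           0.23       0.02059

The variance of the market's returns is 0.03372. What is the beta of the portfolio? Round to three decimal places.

β_Ashcombe = 0.05558 / 0.03372 = 1.6483
β_Eskola = 0.02363 / 0.03372 = 0.7008
β_Farrow = 0.01095 / 0.03372 = 0.3247
β_Ulmer = 0.02059 / 0.03372 = 0.6106
β_P = Σ w_i β_i = 0.40×1.6483 + 0.14×0.7008 + 0.23×0.3247 + 0.23×0.6106 = 0.9726

0.973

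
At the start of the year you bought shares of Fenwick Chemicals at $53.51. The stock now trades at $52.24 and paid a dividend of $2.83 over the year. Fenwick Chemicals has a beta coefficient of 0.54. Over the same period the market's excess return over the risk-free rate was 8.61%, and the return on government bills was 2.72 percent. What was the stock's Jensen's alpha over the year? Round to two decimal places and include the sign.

Realised HPR = (P1 + D1 − P0) / P0 = (52.24 + 2.83 − 53.51) / 53.51 = 1.56 / 53.51 = 2.9153%
CAPM required = R_f + β·MRP = 2.72% + 0.54 × 8.61% = 7.3694%
α = realised − required = 2.9153% − 7.3694% = -4.45%

-4.45%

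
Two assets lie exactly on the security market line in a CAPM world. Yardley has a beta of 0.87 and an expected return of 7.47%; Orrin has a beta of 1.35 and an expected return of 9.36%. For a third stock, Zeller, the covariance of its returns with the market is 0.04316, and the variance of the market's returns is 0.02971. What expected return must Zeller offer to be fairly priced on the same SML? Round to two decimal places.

9.76%

MRP = (9.36% − 7.47%) / (1.35 − 0.87) = 3.9375%
R_f = 7.47% − 0.87 × 3.9375% = 4.0444%
β_Zeller = Cov / Var(R_m) = 0.04316 / 0.02971 = 1.4527
E(R_Zeller) = R_f + β × MRP = 4.0444% + 1.4527 × 3.9375% = 9.76%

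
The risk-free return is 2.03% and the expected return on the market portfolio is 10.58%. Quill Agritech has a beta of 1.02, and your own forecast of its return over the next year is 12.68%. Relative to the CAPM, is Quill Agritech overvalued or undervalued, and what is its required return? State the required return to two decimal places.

Undervalued; required return 10.75%

MRP = 10.58% − 2.03% = 8.55%
Required return = R_f + β·MRP = 2.03% + 1.02 × 8.55% = 10.75%
Forecast 12.68% > required 10.75% → the stock plots above the SML → undervalued.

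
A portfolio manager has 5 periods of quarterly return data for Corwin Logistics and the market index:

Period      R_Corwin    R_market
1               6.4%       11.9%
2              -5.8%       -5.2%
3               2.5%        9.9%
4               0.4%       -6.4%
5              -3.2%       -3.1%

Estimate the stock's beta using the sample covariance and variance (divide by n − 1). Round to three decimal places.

0.449

Mean R_i = (6.4 − 5.8 + 2.5 + 0.4 − 3.2) / 5 = 0.0600%
Mean R_m = (11.9 − 5.2 + 9.9 − 6.4 − 3.1) / 5 = 1.4200%
Σ(R_i − R̄_i)(R_m − R̄_m) = 138.0040  ⇒  Cov = 138.0040 / 4 = 34.5010
Σ(R_m − R̄_m)² = 307.1480  ⇒  Var(R_m) = 307.1480 / 4 = 76.7870
β = Cov / Var(R_m) = 34.5010 / 76.7870 = 0.4493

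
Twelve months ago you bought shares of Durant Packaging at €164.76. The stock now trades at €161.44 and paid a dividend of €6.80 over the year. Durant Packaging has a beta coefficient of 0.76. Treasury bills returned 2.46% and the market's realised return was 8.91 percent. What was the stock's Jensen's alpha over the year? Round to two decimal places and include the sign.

-5.25%

Realised HPR = (P1 + D1 − P0) / P0 = (161.44 + 6.80 − 164.76) / 164.76 = 3.48 / 164.76 = 2.1122%
MRP = 8.91% − 2.46% = 6.45%
CAPM required = R_f + β·MRP = 2.46% + 0.76 × 6.45% = 7.3620%
α = realised − required = 2.1122% − 7.3620% = -5.25%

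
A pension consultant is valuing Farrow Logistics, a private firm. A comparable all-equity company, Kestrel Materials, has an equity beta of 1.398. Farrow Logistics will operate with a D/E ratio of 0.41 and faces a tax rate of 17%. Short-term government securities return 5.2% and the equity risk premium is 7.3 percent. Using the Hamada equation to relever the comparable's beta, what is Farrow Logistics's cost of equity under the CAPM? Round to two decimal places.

β_L = β_U × [1 + (1 − t)(D/E)] = 1.398 × [1 + (1 − 0.17) × 0.41]
    = 1.398 × [1 + 0.83 × 0.41] = 1.398 × 1.3403 = 1.8737
E(R) = R_f + β_L × MRP = 5.2% + 1.8737 × 7.3% = 18.88%

18.88%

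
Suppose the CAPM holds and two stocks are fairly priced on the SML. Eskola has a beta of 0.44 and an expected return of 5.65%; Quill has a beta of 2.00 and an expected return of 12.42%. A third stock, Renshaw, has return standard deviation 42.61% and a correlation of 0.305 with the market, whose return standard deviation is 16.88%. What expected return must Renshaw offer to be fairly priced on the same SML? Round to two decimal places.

7.08%

MRP = (12.42% − 5.65%) / (2.00 − 0.44) = 4.3397%
R_f = 5.65% − 0.44 × 4.3397% = 3.7405%
β_Renshaw = ρ·σ_i/σ_m = 0.305 × 42.61 / 16.88 = 0.7699
E(R_Renshaw) = R_f + β × MRP = 3.7405% + 0.7699 × 4.3397% = 7.08%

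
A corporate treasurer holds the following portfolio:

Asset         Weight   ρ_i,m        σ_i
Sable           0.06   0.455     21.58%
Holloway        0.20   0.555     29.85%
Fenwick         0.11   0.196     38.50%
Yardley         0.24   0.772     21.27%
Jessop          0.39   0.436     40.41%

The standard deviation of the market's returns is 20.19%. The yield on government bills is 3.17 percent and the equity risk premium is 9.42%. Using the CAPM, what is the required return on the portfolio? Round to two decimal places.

β_Sable = 0.455 × 21.58% / 20.19% = 0.4863
β_Holloway = 0.555 × 29.85% / 20.19% = 0.8205
β_Fenwick = 0.196 × 38.50% / 20.19% = 0.3737
β_Yardley = 0.772 × 21.27% / 20.19% = 0.8133
β_Jessop = 0.436 × 40.41% / 20.19% = 0.8726
β_P = Σ w_i β_i = 0.06×0.4863 + 0.20×0.8205 + 0.11×0.3737 + 0.24×0.8133 + 0.39×0.8726 = 0.7699
E(R_P) = R_f + β_P × MRP = 3.17% + 0.7699 × 9.42% = 10.42%

10.42%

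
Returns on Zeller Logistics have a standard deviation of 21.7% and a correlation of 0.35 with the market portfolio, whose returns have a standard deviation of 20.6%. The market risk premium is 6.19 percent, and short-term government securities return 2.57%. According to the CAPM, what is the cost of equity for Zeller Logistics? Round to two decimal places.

4.85%

β = ρ × σ_i / σ_m = 0.35 × 21.7% / 20.6% = 0.3687
E(R) = 2.57% + 0.3687 × 6.19% = 4.85%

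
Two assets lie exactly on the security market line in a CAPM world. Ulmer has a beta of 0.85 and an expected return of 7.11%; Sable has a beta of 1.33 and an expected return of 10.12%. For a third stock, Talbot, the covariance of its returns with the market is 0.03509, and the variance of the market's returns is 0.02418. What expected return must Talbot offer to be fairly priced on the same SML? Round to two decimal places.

MRP = (10.12% − 7.11%) / (1.33 − 0.85) = 6.2708%
R_f = 7.11% − 0.85 × 6.2708% = 1.7798%
β_Talbot = Cov / Var(R_m) = 0.03509 / 0.02418 = 1.4512
E(R_Talbot) = R_f + β × MRP = 1.7798% + 1.4512 × 6.2708% = 10.88%

10.88%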